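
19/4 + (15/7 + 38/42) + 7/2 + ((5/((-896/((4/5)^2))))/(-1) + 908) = 772213/840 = 919.30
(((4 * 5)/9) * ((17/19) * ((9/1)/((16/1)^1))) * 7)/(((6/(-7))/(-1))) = 4165/456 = 9.13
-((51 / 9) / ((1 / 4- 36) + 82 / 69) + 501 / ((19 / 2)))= -9528362 / 181241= -52.57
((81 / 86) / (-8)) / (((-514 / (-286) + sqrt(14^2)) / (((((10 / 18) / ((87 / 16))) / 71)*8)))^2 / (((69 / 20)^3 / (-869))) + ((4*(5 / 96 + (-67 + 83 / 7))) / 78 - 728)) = 0.00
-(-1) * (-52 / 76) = -13 / 19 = -0.68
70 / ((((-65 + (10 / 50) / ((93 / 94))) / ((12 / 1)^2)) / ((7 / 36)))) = -911400 / 30131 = -30.25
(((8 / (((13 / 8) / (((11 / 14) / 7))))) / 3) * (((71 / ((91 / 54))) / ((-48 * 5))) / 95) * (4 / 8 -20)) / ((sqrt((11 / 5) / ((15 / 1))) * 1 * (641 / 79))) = 100962 * sqrt(33) / 271530805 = 0.00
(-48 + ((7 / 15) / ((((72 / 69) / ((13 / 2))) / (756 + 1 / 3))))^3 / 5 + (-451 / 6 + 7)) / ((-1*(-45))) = 107105346102706627913 / 2267481600000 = 47235376.07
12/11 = 1.09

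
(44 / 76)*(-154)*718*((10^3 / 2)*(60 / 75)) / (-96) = 15203650 / 57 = 266730.70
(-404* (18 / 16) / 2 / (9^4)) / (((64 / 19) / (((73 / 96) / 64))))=-140087 / 1146617856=-0.00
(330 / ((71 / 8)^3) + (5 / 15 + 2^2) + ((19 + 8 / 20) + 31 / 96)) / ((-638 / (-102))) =71636284989 / 18267777440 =3.92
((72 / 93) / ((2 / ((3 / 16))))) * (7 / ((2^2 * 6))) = 21 / 992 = 0.02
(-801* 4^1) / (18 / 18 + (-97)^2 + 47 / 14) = -4984 / 14643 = -0.34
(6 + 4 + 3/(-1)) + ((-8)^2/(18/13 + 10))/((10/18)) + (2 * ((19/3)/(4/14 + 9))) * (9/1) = 70697/2405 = 29.40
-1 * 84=-84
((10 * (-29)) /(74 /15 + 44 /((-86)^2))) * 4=-32172600 /136991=-234.85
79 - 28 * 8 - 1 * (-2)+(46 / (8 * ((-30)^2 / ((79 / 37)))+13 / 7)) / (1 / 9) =-266584319 / 1865827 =-142.88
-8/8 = -1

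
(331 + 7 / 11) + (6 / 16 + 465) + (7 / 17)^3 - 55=742.08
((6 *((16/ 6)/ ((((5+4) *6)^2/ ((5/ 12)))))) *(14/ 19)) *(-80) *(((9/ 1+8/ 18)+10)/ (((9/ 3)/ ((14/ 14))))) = -980000/ 1121931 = -0.87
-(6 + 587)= -593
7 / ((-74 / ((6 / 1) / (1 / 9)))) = -189 / 37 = -5.11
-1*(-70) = 70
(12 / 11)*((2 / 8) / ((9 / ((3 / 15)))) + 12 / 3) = 721 / 165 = 4.37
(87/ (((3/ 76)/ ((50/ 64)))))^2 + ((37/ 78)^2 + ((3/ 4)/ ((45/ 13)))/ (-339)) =54355019397911/ 18333120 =2964853.74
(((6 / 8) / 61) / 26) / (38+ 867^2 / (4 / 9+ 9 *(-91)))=-0.00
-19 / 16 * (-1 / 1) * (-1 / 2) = -19 / 32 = -0.59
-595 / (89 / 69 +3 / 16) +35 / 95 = -1781329 / 4427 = -402.38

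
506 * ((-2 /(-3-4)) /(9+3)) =253 /21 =12.05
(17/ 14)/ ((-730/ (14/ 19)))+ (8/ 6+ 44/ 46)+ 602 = 578322347/ 957030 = 604.29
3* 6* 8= 144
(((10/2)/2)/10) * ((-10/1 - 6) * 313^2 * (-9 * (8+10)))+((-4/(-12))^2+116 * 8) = 63484840.11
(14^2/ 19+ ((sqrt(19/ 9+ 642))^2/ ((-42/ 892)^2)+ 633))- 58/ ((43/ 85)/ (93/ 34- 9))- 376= 945291700912/ 3242673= 291516.20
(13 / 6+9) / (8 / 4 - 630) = -67 / 3768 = -0.02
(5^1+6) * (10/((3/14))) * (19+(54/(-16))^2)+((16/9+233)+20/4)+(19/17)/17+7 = 659503915/41616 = 15847.36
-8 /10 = -4 /5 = -0.80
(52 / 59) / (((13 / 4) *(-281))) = -16 / 16579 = -0.00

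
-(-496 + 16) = 480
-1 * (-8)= 8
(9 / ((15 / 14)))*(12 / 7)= 72 / 5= 14.40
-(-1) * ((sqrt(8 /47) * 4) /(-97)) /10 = -0.00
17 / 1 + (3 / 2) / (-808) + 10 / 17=483133 / 27472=17.59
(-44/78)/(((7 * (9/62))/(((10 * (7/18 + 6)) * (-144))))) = 12548800/2457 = 5107.37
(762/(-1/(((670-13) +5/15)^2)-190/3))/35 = -8889760224/25860414545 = -0.34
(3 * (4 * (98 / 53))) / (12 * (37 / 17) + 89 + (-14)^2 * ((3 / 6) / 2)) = 3332 / 24645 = 0.14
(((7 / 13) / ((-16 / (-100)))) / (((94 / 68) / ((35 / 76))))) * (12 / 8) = 312375 / 185744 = 1.68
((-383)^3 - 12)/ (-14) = 56181899/ 14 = 4012992.79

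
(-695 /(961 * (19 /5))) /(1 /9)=-31275 /18259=-1.71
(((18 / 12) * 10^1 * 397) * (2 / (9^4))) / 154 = 1985 / 168399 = 0.01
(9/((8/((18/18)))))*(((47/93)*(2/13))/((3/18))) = 423/806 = 0.52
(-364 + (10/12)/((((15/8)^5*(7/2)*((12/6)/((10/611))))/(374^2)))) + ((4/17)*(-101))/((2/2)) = -2491258026944/6625607625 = -376.00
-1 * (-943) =943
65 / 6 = 10.83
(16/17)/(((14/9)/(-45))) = -3240/119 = -27.23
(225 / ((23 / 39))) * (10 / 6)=14625 / 23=635.87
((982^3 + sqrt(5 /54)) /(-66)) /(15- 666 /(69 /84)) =23 * sqrt(30) /21743964 + 10890110932 /603999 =18030.01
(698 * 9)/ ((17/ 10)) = 62820/ 17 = 3695.29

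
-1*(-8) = 8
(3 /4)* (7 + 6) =39 /4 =9.75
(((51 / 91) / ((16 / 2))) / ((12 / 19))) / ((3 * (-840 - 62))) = -323 / 7879872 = -0.00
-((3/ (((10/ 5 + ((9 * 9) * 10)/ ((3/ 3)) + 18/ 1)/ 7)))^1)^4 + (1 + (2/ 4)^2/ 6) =1483071947807/ 1423749630000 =1.04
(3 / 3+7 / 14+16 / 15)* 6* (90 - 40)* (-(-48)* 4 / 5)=29568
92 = 92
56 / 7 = 8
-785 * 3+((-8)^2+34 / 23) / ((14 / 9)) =-372378 / 161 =-2312.91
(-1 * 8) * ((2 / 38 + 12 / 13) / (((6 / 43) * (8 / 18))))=-31089 / 247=-125.87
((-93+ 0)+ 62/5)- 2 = -413/5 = -82.60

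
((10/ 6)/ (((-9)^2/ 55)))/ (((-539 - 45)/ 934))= -128425/ 70956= -1.81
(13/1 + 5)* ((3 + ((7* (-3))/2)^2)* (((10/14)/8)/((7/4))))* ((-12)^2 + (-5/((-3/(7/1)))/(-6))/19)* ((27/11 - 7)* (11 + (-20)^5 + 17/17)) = 217687778531.55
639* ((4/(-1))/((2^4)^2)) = -639/64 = -9.98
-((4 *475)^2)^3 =-47045881000000000000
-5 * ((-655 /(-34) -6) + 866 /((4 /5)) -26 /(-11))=-5490.64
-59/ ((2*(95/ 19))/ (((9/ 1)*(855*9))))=-817209/ 2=-408604.50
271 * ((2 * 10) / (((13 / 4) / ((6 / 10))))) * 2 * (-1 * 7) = -182112 / 13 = -14008.62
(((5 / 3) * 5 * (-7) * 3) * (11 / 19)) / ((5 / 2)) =-40.53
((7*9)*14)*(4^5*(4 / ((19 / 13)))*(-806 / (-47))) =37853577216 / 893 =42389224.21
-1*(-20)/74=10/37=0.27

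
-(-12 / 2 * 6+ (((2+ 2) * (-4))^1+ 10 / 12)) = 307 / 6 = 51.17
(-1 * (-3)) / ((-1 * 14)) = -3 / 14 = -0.21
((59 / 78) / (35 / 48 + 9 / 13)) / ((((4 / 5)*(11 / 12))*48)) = 295 / 19514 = 0.02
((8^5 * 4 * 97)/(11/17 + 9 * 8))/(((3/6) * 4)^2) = 54034432/1235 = 43752.58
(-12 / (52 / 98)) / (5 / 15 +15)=-1.47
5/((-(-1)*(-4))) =-5/4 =-1.25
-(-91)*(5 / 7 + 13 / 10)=1833 / 10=183.30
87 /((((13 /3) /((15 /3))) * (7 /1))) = 1305 /91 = 14.34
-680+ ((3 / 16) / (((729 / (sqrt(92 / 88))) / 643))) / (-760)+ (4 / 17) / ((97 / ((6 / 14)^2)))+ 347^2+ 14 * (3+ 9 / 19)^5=25370989952040799 / 200071275299 -643 * sqrt(506) / 65007360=126809.76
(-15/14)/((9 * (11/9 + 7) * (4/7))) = -15/592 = -0.03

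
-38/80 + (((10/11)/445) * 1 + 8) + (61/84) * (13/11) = 6895709/822360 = 8.39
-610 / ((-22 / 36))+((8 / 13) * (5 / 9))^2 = 150322820 / 150579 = 998.30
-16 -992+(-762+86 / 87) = -153904 / 87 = -1769.01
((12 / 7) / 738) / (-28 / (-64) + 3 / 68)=544 / 112791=0.00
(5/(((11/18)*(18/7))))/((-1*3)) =-35/33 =-1.06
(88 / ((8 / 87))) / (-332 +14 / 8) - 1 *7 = -13075 / 1321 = -9.90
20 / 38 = 10 / 19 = 0.53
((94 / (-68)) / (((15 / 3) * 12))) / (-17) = 0.00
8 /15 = 0.53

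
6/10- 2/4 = 1/10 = 0.10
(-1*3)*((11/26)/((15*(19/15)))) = -33/494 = -0.07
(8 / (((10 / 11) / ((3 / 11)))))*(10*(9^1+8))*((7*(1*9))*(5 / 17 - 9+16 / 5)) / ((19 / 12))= -8491392 / 95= -89383.07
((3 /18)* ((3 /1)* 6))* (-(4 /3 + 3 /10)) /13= -49 /130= -0.38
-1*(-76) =76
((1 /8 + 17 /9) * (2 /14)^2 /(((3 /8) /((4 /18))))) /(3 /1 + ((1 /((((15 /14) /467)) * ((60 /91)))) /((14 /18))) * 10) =725 /253095192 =0.00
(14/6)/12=7/36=0.19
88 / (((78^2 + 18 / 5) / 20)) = 4400 / 15219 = 0.29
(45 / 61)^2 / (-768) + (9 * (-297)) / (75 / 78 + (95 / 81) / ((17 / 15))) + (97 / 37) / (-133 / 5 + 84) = -322666340353179233 / 240999513260800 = -1338.87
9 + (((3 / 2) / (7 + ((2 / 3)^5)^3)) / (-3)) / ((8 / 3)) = 14425370127 / 1607601872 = 8.97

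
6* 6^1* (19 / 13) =52.62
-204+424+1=221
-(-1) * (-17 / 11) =-17 / 11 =-1.55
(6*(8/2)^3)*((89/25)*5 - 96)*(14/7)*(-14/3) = 1401344/5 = 280268.80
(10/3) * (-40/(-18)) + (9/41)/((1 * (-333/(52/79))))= 23967196/3235761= 7.41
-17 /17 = -1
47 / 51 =0.92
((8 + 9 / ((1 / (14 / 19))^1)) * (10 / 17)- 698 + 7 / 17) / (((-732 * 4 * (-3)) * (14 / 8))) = -222541 / 4965156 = -0.04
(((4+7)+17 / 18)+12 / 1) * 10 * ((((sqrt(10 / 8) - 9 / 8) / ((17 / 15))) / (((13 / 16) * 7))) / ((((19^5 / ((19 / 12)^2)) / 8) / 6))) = -0.00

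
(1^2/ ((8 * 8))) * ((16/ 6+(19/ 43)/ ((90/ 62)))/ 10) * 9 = 0.04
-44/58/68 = -11/986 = -0.01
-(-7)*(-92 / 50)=-322 / 25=-12.88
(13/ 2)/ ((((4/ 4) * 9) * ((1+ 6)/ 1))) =13/ 126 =0.10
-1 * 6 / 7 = -6 / 7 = -0.86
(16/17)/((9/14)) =224/153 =1.46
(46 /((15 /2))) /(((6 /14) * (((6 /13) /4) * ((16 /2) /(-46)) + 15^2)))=192556 /3027105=0.06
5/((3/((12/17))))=20/17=1.18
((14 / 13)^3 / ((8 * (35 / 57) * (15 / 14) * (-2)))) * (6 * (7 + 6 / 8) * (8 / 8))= -606081 / 109850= -5.52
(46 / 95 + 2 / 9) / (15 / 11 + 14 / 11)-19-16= -861181 / 24795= -34.73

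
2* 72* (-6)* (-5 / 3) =1440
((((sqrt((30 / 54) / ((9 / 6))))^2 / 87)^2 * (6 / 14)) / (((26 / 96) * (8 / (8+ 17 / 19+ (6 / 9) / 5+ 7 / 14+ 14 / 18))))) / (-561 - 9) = -35246 / 543795841953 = -0.00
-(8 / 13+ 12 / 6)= -34 / 13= -2.62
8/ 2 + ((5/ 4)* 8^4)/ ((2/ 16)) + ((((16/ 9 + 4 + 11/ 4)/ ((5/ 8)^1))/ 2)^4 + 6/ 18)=43130.56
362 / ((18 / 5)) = 905 / 9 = 100.56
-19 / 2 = -9.50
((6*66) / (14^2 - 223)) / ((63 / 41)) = -1804 / 189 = -9.54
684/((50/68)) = 23256/25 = 930.24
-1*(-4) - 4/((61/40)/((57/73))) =8692/4453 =1.95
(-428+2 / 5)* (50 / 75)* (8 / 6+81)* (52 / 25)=-54920944 / 1125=-48818.62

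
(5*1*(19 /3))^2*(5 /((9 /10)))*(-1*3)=-451250 /27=-16712.96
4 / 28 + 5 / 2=37 / 14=2.64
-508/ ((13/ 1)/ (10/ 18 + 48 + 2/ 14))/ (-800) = 7493/ 3150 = 2.38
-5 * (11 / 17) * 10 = -550 / 17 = -32.35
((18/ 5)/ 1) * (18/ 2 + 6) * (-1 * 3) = -162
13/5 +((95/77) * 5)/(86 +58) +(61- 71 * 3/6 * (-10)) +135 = 30693959/55440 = 553.64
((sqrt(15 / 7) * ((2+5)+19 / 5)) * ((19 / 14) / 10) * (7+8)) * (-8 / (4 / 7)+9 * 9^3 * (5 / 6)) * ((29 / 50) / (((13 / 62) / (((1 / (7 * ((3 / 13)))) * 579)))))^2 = 505333319222274777 * sqrt(105) / 30012500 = 172532299624.14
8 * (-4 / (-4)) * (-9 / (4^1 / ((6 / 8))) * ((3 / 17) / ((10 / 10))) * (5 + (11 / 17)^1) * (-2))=7776 / 289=26.91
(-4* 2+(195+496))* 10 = 6830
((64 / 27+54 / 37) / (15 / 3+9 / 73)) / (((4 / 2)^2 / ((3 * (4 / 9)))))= 139649 / 560439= 0.25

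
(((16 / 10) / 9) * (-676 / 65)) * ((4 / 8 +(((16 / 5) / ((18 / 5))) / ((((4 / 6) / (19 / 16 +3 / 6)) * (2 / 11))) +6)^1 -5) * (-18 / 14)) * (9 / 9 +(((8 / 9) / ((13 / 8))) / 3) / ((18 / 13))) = 21164 / 567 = 37.33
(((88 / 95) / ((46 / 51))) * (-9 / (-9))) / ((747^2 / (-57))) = -748 / 7130115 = -0.00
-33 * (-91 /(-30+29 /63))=-189189 /1861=-101.66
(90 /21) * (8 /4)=60 /7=8.57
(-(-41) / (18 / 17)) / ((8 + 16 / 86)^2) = 1288753 / 2230272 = 0.58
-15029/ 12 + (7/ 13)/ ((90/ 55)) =-585977/ 468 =-1252.09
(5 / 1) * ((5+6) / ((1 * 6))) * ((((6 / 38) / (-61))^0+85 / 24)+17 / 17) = 7315 / 144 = 50.80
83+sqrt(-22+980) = sqrt(958)+83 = 113.95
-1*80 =-80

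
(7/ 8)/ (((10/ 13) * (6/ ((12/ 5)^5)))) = 235872/ 15625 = 15.10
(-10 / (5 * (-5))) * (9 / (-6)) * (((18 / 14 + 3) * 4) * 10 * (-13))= 9360 / 7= 1337.14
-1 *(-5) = 5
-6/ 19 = -0.32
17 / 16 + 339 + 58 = 6369 / 16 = 398.06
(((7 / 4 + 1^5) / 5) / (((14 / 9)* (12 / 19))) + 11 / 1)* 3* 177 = 6874857 / 1120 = 6138.27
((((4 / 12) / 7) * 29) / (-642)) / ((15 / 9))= -29 / 22470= -0.00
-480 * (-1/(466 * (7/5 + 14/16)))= 9600/21203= 0.45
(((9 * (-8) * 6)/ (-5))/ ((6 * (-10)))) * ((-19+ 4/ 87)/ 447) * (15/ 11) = 19788/ 237655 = 0.08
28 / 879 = 0.03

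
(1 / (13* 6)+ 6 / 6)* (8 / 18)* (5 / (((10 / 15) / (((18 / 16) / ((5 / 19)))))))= 1501 / 104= 14.43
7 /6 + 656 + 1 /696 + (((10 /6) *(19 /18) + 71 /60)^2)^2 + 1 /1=733.14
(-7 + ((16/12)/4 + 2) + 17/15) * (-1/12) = 0.29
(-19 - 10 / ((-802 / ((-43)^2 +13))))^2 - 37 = -3090156 / 160801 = -19.22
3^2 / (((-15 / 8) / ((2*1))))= -48 / 5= -9.60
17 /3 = 5.67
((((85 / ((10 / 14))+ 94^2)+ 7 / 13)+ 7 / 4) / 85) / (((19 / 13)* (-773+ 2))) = -465779 / 4980660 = -0.09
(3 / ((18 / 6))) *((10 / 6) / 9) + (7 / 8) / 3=103 / 216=0.48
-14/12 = -7/6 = -1.17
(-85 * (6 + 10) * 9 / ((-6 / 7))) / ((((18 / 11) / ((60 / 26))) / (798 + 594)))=364425600 / 13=28032738.46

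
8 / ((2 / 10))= 40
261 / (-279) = -29 / 31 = -0.94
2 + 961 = 963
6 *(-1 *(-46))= 276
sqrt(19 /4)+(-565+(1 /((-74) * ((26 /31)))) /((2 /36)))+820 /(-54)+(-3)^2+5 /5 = -14817523 /25974+sqrt(19) /2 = -568.30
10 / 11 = 0.91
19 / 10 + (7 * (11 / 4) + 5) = 523 / 20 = 26.15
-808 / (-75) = 808 / 75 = 10.77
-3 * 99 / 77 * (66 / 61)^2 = -4.52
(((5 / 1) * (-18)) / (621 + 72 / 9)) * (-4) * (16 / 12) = 0.76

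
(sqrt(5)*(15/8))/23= 15*sqrt(5)/184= 0.18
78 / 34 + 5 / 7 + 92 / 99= 46390 / 11781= 3.94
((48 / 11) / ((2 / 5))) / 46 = 60 / 253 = 0.24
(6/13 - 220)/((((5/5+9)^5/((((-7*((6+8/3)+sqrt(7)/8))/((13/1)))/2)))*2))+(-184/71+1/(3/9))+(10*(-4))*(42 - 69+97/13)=9989*sqrt(7)/270400000+216521809219/276900000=781.95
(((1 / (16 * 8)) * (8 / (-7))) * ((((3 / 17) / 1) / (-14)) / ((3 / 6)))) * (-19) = -0.00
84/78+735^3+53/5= 25809250134/65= 397065386.68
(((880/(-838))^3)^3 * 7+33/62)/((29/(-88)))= 11225701247133581481661629692/357837539067339053169555721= 31.37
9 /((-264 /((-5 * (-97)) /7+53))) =-321 /77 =-4.17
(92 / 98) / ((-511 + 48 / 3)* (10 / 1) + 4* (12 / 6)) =-23 / 121079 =-0.00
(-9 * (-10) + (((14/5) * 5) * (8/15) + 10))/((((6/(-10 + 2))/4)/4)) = -103168/45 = -2292.62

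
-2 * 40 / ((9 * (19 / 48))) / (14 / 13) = -8320 / 399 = -20.85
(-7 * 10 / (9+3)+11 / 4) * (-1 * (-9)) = -111 / 4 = -27.75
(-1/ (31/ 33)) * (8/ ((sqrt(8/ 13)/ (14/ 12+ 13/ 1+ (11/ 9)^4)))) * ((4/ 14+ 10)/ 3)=-18935576 * sqrt(26)/ 158193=-610.35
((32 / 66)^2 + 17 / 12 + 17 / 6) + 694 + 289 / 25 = 77323909 / 108900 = 710.05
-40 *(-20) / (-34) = -400 / 17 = -23.53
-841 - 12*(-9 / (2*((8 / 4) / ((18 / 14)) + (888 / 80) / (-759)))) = -28278587 / 35087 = -805.96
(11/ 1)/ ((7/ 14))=22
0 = 0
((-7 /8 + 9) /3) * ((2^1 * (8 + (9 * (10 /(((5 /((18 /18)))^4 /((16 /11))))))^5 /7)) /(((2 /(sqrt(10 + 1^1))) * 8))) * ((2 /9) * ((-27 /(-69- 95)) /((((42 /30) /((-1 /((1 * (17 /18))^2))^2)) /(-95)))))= -55754721171436790689407 * sqrt(11) /6597495460727294921875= -28.03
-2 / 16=-1 / 8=-0.12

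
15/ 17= 0.88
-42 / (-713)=0.06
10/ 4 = 5/ 2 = 2.50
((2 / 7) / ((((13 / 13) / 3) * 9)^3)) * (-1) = -2 / 189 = -0.01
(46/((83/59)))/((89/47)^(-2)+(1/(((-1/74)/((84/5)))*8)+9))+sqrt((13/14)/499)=-107487970/480331541+sqrt(90818)/6986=-0.18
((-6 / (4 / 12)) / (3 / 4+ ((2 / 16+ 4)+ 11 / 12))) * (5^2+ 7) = -13824 / 139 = -99.45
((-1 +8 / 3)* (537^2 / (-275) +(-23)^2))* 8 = -6928.19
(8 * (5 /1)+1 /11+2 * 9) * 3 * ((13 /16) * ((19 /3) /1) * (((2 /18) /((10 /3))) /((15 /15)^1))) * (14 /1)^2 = 2577939 /440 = 5858.95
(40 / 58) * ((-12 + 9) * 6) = -360 / 29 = -12.41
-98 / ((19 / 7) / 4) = -2744 / 19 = -144.42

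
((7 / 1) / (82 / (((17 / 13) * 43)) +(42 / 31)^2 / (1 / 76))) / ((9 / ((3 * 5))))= 4917437 / 59415126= 0.08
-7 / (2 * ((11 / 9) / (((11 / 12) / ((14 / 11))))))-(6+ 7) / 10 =-269 / 80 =-3.36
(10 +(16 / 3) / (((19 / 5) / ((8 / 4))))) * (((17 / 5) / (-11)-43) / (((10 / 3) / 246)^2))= -15784327764 / 5225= -3020923.97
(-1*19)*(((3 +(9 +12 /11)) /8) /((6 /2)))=-114 /11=-10.36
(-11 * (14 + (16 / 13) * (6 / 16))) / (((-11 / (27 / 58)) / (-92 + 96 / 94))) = -230904 / 377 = -612.48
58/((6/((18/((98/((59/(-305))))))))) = -5133/14945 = -0.34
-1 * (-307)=307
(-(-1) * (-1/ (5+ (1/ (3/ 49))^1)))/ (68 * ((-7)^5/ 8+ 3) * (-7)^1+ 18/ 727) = -2181/ 46462326880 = -0.00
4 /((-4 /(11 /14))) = -11 /14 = -0.79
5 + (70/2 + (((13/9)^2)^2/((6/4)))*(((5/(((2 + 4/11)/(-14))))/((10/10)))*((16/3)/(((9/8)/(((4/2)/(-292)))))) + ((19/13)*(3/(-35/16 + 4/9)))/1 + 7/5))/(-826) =199398962990851/40216260919590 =4.96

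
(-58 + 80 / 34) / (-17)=946 / 289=3.27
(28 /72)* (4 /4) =7 /18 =0.39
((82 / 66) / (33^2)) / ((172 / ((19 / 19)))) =41 / 6181164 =0.00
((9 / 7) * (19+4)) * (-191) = -39537 / 7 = -5648.14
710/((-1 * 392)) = -355/196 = -1.81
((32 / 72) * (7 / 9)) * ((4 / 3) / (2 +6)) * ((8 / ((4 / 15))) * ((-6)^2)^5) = 104509440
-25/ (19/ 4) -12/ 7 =-928/ 133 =-6.98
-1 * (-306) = 306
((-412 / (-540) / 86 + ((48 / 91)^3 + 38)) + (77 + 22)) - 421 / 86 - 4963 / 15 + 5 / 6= -1730308395659 / 8748959310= -197.77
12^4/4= 5184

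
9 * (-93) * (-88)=73656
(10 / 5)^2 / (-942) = -2 / 471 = -0.00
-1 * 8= -8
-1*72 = -72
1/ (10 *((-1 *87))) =-1/ 870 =-0.00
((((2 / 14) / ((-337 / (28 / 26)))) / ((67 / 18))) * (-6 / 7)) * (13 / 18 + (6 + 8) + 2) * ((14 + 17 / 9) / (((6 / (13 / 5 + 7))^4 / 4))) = 30998528 / 42335625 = 0.73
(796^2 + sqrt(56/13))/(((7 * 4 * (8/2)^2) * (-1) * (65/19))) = -752419/1820-19 * sqrt(182)/189280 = -413.42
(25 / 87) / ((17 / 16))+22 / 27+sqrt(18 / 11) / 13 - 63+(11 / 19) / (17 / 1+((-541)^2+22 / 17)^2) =-35241658761829506503 / 569196660036090366+3* sqrt(22) / 143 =-61.82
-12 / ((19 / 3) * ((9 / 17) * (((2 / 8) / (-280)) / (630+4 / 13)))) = 624055040 / 247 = 2526538.62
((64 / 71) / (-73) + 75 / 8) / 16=388213 / 663424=0.59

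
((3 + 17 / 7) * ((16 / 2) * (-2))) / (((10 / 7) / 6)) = -364.80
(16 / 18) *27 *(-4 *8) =-768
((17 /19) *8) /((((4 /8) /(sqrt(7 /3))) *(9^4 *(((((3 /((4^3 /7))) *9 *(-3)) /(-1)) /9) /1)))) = 17408 *sqrt(21) /23560551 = 0.00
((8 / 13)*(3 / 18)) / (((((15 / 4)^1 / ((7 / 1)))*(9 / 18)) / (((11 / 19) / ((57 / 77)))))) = 189728 / 633555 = 0.30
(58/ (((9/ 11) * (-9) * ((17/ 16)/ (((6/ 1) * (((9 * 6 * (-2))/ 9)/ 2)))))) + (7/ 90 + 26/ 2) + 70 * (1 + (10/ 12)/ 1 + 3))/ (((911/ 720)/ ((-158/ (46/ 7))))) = -4185011096/ 356201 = -11749.02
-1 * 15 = -15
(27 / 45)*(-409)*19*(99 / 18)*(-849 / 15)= 1451467.38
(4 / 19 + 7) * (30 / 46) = 2055 / 437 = 4.70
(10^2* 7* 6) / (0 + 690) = 6.09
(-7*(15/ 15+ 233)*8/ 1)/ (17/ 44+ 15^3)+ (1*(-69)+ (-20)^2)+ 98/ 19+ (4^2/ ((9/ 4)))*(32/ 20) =343.65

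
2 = 2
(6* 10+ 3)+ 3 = 66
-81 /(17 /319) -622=-36413 /17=-2141.94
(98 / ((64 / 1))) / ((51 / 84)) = 343 / 136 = 2.52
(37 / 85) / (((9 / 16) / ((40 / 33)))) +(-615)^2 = 1909662761 / 5049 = 378225.94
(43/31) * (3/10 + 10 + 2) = 17.06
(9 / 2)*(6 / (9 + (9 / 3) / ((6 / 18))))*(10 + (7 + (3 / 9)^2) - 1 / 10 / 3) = 1537 / 60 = 25.62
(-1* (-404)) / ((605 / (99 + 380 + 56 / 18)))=1752956 / 5445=321.94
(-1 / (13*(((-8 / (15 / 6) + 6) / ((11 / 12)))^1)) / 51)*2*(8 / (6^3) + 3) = -2255 / 751842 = -0.00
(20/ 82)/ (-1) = -10/ 41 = -0.24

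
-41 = -41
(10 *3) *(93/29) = 2790/29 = 96.21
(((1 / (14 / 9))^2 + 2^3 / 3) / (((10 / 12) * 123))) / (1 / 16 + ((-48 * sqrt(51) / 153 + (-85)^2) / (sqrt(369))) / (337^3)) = 28279277918664 / (-62720 * sqrt(2091) + 1444422000 * sqrt(41) + 58820819994405) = 0.48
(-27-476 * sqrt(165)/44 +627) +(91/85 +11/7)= 463.68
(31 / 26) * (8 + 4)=186 / 13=14.31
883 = 883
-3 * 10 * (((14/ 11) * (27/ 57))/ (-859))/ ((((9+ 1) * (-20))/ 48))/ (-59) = 0.00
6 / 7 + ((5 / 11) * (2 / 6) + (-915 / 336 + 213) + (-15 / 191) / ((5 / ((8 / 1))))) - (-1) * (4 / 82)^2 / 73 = 18292252614505 / 86627524368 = 211.16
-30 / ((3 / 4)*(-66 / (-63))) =-420 / 11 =-38.18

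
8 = 8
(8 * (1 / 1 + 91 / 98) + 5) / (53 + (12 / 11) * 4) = 1573 / 4417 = 0.36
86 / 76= 43 / 38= 1.13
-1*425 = -425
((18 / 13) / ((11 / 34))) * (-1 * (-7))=4284 / 143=29.96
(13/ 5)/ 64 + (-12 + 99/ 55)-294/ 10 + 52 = 3981/ 320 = 12.44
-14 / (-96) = 7 / 48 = 0.15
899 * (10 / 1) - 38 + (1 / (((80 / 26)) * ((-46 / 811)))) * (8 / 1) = 2048417 / 230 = 8906.16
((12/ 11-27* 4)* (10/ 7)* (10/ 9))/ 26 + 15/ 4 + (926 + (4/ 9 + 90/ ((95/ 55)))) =95442299/ 97812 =975.77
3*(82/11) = 22.36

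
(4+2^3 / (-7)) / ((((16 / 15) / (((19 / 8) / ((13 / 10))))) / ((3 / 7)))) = 21375 / 10192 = 2.10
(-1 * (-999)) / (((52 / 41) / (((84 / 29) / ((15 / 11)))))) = 3153843 / 1885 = 1673.13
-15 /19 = -0.79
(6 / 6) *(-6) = -6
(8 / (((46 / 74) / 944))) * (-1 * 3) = -838272 / 23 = -36446.61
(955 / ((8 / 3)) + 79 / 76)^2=2980395649 / 23104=128999.12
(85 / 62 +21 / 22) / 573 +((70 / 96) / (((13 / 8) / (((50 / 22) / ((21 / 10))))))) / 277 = 12267404 / 2110830579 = 0.01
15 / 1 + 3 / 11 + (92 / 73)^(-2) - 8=735739 / 93104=7.90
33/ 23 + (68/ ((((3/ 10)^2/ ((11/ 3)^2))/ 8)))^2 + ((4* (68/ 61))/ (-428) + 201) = 6504441350137599028/ 984943881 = 6603870002.76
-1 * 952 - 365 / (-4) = -3443 / 4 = -860.75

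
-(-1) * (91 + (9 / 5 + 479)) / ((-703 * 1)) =-2859 / 3515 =-0.81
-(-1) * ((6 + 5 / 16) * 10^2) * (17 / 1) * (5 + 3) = 85850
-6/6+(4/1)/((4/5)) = 4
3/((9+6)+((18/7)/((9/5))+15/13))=273/1600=0.17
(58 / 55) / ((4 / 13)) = 3.43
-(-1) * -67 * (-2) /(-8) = -67 /4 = -16.75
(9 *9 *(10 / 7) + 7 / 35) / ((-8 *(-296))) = 4057 / 82880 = 0.05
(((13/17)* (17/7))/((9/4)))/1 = 52/63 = 0.83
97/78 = 1.24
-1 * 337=-337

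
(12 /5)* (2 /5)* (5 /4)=1.20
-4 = -4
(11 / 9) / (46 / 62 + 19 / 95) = 1705 / 1314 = 1.30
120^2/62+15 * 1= 7665/31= 247.26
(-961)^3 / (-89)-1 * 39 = 887500210 / 89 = 9971912.47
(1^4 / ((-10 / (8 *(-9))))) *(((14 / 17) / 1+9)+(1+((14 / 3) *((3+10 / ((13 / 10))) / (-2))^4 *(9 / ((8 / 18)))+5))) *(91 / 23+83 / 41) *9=13701340819213641 / 457861391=29924647.70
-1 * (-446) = 446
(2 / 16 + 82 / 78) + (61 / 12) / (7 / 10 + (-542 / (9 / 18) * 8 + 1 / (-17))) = 540736457 / 459928872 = 1.18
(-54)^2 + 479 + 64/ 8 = 3403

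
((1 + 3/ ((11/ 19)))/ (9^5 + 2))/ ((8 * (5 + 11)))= 0.00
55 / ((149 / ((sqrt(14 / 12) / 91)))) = 0.00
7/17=0.41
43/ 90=0.48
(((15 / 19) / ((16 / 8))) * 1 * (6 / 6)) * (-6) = -45 / 19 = -2.37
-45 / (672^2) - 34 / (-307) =1704449 / 15404032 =0.11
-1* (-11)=11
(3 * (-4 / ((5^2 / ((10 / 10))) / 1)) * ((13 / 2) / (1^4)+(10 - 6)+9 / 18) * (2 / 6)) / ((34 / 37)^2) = -2.08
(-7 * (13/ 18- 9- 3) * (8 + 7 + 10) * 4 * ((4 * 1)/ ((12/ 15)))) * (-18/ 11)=-710500/ 11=-64590.91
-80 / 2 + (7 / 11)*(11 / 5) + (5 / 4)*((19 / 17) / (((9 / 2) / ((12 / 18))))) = -88112 / 2295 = -38.39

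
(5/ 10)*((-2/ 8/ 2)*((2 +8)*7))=-4.38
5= 5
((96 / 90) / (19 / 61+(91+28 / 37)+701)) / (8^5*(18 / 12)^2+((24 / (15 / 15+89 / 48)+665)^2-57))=2289818 / 897464544024975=0.00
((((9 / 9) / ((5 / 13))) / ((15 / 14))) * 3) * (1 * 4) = 728 / 25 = 29.12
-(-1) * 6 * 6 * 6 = 216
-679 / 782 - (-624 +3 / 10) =622.83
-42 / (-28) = 3 / 2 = 1.50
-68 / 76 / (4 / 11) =-187 / 76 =-2.46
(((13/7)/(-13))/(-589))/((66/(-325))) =-325/272118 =-0.00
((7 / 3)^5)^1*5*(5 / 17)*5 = 2100875 / 4131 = 508.56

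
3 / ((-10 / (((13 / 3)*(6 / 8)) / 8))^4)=85683 / 10485760000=0.00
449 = 449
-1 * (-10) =10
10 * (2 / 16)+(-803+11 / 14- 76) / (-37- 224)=33725 / 7308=4.61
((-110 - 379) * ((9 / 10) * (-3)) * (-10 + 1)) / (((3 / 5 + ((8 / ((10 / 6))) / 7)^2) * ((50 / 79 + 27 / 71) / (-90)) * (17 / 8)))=19595118904200 / 42219007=464130.26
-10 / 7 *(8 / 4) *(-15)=42.86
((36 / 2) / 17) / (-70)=-9 / 595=-0.02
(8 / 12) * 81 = 54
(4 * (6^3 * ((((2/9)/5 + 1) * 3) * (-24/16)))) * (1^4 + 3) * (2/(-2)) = 81216/5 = 16243.20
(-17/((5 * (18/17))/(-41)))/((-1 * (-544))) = 697/2880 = 0.24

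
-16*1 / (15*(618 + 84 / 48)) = -64 / 37185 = -0.00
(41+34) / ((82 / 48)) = 1800 / 41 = 43.90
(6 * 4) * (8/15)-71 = -291/5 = -58.20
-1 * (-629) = 629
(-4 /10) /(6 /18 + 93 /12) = -24 /485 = -0.05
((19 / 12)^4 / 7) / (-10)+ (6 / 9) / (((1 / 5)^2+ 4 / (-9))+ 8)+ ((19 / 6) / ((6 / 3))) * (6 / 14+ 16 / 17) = 91374277427 / 42171010560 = 2.17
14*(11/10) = 77/5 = 15.40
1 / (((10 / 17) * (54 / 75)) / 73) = 6205 / 36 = 172.36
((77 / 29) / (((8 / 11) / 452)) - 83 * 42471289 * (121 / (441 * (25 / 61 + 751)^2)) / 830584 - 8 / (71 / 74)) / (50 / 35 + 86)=7584573432731876695009 / 403878914630281492992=18.78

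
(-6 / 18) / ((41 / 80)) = -80 / 123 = -0.65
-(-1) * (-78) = -78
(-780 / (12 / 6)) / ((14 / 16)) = -3120 / 7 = -445.71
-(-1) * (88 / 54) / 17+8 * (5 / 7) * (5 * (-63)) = -826156 / 459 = -1799.90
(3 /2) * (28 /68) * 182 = 1911 /17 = 112.41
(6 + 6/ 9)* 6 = 40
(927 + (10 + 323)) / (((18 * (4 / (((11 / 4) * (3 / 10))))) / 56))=808.50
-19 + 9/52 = -979/52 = -18.83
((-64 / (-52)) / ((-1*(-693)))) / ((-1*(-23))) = 16 / 207207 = 0.00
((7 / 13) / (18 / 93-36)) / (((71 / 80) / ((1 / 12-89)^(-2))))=-83328 / 38880537839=-0.00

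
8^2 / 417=64 / 417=0.15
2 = 2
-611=-611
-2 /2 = -1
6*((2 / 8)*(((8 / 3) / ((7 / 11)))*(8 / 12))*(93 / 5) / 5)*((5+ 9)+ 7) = 8184 / 25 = 327.36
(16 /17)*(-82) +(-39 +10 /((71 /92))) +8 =-95.22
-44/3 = -14.67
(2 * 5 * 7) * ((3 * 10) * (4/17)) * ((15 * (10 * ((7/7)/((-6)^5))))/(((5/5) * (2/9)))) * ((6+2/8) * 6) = -109375/68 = -1608.46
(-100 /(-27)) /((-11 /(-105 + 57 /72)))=62525 /1782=35.09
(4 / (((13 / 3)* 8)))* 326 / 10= 489 / 130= 3.76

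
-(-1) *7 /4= 7 /4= 1.75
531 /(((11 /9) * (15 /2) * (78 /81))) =43011 /715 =60.16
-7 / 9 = -0.78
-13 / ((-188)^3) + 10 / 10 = 6644685 / 6644672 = 1.00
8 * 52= 416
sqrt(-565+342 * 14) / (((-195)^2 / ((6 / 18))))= sqrt(4223) / 114075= 0.00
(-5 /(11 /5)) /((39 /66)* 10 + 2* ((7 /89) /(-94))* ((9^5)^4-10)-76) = 0.00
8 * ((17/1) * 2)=272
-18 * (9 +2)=-198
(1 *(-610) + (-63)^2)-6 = 3353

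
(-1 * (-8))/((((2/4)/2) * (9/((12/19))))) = 2.25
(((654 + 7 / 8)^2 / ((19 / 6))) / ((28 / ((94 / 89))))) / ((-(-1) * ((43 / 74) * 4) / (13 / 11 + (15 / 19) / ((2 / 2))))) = 14748737916471 / 3404131808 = 4332.60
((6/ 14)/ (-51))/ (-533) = 1/ 63427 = 0.00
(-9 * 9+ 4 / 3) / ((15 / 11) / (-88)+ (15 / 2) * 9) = -231352 / 195975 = -1.18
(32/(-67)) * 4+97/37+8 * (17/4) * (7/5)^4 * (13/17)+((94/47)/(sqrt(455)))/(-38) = 155855929/1549375 - sqrt(455)/8645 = 100.59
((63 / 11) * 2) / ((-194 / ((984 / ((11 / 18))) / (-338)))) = 557928 / 1983553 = 0.28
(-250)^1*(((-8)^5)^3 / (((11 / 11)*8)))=1099511627776000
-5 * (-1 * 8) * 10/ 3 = 400/ 3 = 133.33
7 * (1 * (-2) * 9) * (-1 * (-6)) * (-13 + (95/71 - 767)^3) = 121452955257390876/357911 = 339338425634.84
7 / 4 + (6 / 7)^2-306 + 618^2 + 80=74813295 / 196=381700.48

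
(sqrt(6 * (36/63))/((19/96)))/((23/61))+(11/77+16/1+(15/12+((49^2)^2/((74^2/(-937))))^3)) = -1103239424416673229204693682143/1149445431232+11712 * sqrt(42)/3059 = -959801478556661693.02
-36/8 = -9/2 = -4.50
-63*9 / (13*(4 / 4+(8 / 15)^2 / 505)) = -64425375 / 1477957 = -43.59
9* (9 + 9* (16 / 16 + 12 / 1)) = 1134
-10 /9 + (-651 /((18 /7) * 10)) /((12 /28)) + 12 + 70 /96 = -47.45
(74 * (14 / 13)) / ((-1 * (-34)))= 518 / 221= 2.34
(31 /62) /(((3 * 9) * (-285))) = -1 /15390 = -0.00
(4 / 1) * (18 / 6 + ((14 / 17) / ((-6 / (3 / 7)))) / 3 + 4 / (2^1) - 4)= 200 / 51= 3.92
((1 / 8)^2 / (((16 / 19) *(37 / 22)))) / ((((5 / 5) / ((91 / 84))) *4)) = 2717 / 909312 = 0.00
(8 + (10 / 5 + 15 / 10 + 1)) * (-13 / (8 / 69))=-22425 / 16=-1401.56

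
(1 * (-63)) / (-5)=63 / 5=12.60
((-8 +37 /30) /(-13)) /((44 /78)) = 203 /220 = 0.92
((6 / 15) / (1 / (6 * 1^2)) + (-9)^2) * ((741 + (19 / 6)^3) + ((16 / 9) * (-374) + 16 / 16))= 653717 / 72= 9079.40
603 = 603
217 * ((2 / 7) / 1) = 62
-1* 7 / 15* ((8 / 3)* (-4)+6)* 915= 5978 / 3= 1992.67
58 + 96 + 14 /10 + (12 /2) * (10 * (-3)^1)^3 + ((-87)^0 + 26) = -809088 /5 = -161817.60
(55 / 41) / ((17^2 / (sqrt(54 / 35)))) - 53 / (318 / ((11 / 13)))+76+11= 33 * sqrt(210) / 82943+6775 / 78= 86.86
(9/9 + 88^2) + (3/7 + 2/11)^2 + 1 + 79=46396634/5929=7825.37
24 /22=12 /11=1.09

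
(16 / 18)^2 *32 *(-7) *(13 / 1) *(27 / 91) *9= -6144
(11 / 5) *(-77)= -847 / 5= -169.40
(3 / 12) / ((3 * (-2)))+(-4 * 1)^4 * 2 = 12287 / 24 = 511.96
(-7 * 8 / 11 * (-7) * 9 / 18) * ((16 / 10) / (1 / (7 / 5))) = 10976 / 275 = 39.91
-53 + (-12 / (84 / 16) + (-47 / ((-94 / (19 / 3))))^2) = -11405 / 252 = -45.26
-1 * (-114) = 114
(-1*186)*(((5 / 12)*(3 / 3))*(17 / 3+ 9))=-1136.67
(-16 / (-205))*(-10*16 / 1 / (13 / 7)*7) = -25088 / 533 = -47.07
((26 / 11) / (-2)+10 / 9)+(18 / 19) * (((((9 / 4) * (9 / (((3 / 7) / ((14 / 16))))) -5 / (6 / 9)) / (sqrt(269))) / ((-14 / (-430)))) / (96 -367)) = -110295 * sqrt(269) / 8164688 -7 / 99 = -0.29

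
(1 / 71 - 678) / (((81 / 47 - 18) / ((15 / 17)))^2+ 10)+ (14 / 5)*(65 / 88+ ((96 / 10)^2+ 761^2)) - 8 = 490040892835762551 / 302160699500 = 1621788.98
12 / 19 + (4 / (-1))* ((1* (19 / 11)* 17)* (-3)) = 73776 / 209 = 353.00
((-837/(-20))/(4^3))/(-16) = -837/20480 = -0.04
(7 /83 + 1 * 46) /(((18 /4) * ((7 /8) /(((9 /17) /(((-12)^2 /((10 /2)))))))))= 125 /581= 0.22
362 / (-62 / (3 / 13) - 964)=-543 / 1849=-0.29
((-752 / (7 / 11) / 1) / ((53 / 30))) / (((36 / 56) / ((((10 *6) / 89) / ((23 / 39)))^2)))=-301961088000 / 222081077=-1359.69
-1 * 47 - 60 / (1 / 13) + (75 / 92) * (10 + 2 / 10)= -75319 / 92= -818.68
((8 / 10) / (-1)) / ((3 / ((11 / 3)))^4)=-58564 / 32805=-1.79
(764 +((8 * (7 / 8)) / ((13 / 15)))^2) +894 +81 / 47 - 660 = 8458978 / 7943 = 1064.96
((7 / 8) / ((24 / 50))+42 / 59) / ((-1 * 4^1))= -14357 / 22656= -0.63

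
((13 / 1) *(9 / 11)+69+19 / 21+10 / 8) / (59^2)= 75575 / 3216444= 0.02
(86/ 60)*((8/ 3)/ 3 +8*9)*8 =112832/ 135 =835.79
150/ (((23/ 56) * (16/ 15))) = 7875/ 23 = 342.39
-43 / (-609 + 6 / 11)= 0.07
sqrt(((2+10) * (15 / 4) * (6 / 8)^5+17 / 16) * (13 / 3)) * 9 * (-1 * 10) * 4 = -15 * sqrt(468897) / 4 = -2567.85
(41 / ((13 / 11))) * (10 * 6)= 27060 / 13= 2081.54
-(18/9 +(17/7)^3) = -5599/343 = -16.32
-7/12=-0.58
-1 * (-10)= 10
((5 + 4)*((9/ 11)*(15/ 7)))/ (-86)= -1215/ 6622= -0.18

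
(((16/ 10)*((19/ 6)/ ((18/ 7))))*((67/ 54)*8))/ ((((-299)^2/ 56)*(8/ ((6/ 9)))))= 998032/ 977599935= 0.00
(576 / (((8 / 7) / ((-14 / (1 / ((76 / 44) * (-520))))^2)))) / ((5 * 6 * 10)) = 265640244.89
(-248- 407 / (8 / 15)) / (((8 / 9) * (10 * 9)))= -8089 / 640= -12.64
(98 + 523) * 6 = 3726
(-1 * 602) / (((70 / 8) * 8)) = -43 / 5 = -8.60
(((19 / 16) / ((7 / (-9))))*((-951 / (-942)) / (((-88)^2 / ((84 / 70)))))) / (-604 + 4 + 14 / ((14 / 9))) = 54207 / 134127938560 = 0.00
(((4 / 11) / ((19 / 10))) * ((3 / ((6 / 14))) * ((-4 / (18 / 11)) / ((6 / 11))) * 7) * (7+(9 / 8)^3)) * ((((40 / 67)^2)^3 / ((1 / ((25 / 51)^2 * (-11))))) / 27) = 269176600000000000 / 171520761723723801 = 1.57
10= 10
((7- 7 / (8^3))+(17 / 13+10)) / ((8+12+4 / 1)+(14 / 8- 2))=24353 / 31616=0.77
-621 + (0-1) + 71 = -551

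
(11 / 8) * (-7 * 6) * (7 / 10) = -1617 / 40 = -40.42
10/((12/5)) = 25/6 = 4.17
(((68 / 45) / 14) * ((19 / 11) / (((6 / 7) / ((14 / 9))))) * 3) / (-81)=-4522 / 360855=-0.01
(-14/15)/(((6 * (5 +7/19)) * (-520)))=133/2386800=0.00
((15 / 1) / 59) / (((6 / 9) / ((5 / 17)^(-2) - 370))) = -80649 / 590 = -136.69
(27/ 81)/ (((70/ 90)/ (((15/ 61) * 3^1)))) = 135/ 427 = 0.32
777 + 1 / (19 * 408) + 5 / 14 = 42182515 / 54264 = 777.36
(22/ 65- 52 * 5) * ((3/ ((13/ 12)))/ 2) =-303804/ 845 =-359.53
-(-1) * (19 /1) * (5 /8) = 95 /8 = 11.88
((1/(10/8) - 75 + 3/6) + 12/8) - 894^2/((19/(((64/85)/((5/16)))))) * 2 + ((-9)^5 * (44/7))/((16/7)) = -11794700797/32300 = -365161.02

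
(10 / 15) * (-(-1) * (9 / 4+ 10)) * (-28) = -686 / 3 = -228.67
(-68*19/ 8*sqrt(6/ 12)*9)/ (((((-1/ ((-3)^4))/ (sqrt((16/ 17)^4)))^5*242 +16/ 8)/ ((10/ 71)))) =-13930925372556012725207040*sqrt(2)/ 272196942144367134917137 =-72.38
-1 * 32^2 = -1024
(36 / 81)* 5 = 20 / 9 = 2.22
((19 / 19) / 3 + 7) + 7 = 43 / 3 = 14.33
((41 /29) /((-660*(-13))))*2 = 41 /124410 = 0.00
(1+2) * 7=21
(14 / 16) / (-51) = -7 / 408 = -0.02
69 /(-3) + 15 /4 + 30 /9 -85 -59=-1919 /12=-159.92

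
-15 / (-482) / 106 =0.00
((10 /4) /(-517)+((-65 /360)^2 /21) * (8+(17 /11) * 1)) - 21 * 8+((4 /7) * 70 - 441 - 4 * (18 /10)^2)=-581.95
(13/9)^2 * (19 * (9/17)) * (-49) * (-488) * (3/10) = 38390716/255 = 150551.83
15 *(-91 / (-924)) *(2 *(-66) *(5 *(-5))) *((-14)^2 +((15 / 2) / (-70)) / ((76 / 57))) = 955108.26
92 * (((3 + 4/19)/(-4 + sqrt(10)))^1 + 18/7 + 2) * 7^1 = 89240/57-19642 * sqrt(10)/57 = 475.90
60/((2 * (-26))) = -15/13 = -1.15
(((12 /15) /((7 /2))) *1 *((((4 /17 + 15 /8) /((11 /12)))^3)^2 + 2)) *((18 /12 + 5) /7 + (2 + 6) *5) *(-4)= -236575338333524908149 /41905952357704820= -5645.39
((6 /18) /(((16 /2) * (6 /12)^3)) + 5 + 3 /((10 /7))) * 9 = 669 /10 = 66.90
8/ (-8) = -1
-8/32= -1/4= -0.25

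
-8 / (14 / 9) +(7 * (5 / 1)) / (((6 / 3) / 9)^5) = 14465853 / 224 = 64579.70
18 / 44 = 9 / 22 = 0.41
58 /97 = 0.60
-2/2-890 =-891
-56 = -56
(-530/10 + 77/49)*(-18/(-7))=-6480/49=-132.24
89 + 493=582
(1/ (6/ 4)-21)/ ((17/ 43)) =-2623/ 51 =-51.43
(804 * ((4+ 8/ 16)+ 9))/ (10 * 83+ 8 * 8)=1809/ 149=12.14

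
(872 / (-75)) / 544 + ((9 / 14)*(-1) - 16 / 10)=-80833 / 35700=-2.26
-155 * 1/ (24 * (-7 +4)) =155/ 72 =2.15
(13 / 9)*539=7007 / 9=778.56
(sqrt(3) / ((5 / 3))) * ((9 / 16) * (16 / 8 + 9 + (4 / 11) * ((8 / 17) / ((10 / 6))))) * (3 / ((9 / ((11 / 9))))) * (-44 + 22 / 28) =-179443 * sqrt(3) / 2720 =-114.27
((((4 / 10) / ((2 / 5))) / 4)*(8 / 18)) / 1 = 0.11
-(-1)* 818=818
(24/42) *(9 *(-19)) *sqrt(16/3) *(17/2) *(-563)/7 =4364376 *sqrt(3)/49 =154271.86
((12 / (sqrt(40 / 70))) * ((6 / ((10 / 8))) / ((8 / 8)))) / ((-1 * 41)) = -144 * sqrt(7) / 205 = -1.86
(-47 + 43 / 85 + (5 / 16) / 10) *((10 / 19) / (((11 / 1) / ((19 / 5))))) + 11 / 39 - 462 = -470.17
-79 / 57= -1.39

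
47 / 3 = 15.67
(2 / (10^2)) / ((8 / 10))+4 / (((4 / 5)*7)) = 207 / 280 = 0.74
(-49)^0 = 1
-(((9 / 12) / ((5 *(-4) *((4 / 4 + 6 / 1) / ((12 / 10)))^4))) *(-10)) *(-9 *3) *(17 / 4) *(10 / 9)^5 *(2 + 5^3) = 172720 / 21609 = 7.99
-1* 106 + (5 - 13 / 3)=-105.33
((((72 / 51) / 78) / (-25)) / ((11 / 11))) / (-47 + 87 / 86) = 344 / 21851375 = 0.00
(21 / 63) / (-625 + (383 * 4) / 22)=-11 / 18327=-0.00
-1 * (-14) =14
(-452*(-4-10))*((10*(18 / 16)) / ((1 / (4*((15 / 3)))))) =1423800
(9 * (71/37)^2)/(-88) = -45369/120472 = -0.38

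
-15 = -15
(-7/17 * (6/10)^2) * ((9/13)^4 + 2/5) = -0.09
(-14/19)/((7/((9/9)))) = -0.11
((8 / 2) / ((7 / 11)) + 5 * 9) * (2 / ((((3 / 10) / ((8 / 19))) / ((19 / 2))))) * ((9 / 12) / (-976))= -1795 / 1708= -1.05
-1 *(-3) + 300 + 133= 436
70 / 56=5 / 4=1.25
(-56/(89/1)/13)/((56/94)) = -94/1157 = -0.08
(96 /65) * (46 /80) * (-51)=-43.31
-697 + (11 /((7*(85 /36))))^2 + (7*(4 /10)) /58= -7150864026 /10266725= -696.51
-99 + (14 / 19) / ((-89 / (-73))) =-166387 / 1691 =-98.40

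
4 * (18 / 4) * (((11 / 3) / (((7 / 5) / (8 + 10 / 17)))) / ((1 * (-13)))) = -48180 / 1547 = -31.14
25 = 25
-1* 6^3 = -216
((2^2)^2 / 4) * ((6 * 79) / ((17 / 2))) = 3792 / 17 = 223.06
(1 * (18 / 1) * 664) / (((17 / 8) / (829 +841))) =159678720 / 17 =9392865.88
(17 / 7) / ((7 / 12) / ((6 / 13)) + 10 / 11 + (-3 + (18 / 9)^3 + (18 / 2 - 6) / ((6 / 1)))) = 13464 / 42539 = 0.32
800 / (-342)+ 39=6269 / 171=36.66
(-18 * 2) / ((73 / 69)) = -2484 / 73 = -34.03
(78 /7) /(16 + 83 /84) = 936 /1427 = 0.66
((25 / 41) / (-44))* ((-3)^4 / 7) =-0.16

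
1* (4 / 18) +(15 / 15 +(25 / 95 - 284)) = -48310 / 171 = -282.51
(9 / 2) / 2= 9 / 4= 2.25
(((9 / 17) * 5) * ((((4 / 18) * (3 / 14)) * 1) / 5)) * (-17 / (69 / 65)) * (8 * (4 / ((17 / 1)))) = -2080 / 2737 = -0.76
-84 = -84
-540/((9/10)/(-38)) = 22800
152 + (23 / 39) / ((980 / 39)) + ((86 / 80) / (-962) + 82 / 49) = 57959309 / 377104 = 153.70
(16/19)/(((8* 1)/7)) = 14/19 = 0.74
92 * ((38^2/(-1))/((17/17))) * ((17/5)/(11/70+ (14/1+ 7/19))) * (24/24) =-600738656/19319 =-31095.74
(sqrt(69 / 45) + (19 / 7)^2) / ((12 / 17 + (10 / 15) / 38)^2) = 312987* sqrt(345) / 2457005 + 338964921 / 24078649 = 16.44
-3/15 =-1/5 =-0.20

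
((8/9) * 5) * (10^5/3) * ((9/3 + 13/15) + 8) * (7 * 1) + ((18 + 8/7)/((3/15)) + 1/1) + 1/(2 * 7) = 13955309755/1134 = 12306269.63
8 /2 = 4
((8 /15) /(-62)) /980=-1 /113925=-0.00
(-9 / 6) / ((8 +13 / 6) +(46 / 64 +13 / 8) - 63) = 0.03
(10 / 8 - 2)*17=-12.75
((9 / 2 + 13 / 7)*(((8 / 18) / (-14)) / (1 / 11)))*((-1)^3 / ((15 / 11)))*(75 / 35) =3.49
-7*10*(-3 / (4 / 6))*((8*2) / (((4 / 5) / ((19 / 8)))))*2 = 29925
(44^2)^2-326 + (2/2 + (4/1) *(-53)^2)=3759007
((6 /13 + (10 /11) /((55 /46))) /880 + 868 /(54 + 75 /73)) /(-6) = -259522793 /98706960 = -2.63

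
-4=-4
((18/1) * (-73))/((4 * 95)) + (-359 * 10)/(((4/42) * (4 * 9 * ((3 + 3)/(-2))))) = 1181849/3420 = 345.57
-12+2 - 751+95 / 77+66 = -53420 / 77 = -693.77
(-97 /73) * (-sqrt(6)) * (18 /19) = 1746 * sqrt(6) /1387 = 3.08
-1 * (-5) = 5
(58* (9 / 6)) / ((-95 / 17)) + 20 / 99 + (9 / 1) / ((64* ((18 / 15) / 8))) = -2171261 / 150480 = -14.43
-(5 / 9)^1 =-5 / 9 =-0.56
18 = 18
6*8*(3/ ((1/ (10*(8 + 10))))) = 25920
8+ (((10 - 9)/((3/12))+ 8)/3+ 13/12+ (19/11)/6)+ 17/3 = 2513/132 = 19.04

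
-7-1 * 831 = -838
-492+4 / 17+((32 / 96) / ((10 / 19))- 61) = -281587 / 510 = -552.13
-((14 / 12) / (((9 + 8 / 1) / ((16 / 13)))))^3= -0.00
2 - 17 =-15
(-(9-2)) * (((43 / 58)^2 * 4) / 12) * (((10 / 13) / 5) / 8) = -12943 / 524784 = -0.02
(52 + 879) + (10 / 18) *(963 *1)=1466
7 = 7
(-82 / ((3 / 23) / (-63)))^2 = 1568635236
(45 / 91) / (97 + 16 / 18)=405 / 80171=0.01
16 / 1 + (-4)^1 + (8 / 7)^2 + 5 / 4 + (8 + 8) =5989 / 196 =30.56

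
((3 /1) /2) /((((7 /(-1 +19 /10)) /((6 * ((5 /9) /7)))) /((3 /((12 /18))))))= 81 /196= 0.41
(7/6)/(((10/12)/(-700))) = -980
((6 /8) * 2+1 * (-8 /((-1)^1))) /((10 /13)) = 247 /20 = 12.35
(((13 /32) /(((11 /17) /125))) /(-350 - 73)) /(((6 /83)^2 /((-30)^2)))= -4757715625 /148896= -31953.28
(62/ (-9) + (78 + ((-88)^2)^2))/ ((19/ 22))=624946432/ 9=69438492.44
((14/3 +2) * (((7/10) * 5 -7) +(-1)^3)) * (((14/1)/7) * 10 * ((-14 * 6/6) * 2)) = 16800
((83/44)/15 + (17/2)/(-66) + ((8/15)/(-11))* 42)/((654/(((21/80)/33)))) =-0.00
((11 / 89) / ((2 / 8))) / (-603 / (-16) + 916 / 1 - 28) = 704 / 1318179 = 0.00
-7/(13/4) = -28/13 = -2.15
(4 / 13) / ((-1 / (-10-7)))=68 / 13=5.23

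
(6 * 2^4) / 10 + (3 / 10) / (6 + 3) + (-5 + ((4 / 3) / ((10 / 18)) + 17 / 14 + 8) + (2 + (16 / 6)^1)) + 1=767 / 35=21.91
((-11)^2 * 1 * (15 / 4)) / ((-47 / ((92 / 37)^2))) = -59.69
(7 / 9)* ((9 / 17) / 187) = 7 / 3179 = 0.00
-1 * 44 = -44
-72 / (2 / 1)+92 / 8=-49 / 2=-24.50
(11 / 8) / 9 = 11 / 72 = 0.15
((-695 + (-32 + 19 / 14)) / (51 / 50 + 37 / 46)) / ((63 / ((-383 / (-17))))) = -2237265775 / 15728706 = -142.24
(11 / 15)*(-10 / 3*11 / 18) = -121 / 81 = -1.49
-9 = -9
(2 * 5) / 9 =10 / 9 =1.11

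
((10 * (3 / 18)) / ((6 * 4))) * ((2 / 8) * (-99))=-55 / 32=-1.72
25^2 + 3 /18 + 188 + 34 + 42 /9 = 5111 /6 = 851.83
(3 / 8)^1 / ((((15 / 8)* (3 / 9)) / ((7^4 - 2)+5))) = 7212 / 5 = 1442.40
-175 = -175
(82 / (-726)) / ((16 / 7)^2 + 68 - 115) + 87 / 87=745070 / 743061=1.00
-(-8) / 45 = 8 / 45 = 0.18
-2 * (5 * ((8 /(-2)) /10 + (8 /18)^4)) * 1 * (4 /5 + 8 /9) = 1799984 /295245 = 6.10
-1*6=-6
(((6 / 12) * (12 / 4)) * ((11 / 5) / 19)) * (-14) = -231 / 95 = -2.43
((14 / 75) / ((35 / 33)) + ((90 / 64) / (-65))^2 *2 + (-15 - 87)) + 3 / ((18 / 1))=-3298546777 / 32448000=-101.66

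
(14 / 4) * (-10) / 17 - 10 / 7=-415 / 119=-3.49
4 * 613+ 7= 2459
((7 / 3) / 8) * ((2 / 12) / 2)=7 / 288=0.02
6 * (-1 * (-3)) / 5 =18 / 5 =3.60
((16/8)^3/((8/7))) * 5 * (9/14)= 45/2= 22.50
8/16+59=119/2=59.50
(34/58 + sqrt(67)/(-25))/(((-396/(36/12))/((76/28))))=-323/26796 + 19 * sqrt(67)/23100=-0.01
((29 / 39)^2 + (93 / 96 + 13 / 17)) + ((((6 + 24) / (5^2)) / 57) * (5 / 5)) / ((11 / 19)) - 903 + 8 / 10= -40951902071 / 45508320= -899.88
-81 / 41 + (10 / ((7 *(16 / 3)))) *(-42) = -2169 / 164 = -13.23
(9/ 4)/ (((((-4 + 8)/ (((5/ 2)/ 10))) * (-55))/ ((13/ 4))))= -117/ 14080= -0.01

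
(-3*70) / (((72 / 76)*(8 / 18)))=-498.75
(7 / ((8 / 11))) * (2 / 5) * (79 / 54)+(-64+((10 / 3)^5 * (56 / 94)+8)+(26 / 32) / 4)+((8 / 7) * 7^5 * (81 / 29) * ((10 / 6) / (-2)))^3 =-7965478495512984670197287 / 89134966080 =-89364239936590.60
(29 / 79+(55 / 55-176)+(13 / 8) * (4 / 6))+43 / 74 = -6067043 / 35076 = -172.97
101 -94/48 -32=1609/24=67.04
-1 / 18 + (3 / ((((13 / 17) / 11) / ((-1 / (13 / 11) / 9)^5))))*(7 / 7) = -10616464357 / 190012163094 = -0.06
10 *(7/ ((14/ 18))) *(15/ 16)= 675/ 8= 84.38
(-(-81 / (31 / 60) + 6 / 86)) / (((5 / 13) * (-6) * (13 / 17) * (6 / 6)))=-1183693 / 13330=-88.80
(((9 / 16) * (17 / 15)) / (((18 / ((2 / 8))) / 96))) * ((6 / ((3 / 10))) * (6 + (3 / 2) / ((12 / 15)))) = 1071 / 8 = 133.88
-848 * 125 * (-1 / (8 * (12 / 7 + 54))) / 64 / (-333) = -9275 / 831168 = -0.01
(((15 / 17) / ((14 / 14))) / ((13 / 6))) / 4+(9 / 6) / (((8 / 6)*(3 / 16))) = 2697 / 442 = 6.10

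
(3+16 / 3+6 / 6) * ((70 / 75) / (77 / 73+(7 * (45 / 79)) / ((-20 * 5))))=184544 / 21501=8.58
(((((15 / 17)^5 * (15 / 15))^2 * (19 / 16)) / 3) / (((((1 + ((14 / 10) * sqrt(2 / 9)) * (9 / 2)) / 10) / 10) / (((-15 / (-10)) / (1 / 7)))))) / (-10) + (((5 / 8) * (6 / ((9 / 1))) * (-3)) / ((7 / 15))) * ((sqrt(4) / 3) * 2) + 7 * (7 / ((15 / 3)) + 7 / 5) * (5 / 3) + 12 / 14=4167815258687166013 / 132426607332693912 - 40264613525390625 * sqrt(2) / 12612057841208944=26.96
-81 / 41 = -1.98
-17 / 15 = -1.13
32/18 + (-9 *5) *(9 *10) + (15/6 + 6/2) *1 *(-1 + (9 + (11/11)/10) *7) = -666607/180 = -3703.37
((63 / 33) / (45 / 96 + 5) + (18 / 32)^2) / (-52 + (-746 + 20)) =-46851 / 54771200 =-0.00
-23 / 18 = -1.28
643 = 643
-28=-28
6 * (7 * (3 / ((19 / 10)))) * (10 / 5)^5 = 40320 / 19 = 2122.11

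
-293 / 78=-3.76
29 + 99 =128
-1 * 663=-663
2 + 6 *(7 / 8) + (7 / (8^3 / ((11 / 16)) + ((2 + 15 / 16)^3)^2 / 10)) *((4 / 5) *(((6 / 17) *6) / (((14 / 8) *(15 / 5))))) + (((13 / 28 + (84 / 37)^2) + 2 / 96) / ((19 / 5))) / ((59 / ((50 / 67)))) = 3187999664348261670218743 / 438420145030510564240872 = 7.27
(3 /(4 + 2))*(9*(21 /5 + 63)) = 1512 /5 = 302.40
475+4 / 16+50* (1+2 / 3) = 6703 / 12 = 558.58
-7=-7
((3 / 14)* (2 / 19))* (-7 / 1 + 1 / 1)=-0.14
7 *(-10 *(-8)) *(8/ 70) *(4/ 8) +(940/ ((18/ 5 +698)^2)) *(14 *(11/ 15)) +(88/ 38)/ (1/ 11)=5041052233/ 87680706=57.49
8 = 8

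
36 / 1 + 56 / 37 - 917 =-32541 / 37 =-879.49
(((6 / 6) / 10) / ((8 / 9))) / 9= 1 / 80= 0.01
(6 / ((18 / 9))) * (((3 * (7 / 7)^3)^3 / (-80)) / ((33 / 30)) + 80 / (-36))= -2003 / 264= -7.59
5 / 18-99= -1777 / 18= -98.72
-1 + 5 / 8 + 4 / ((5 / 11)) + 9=697 / 40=17.42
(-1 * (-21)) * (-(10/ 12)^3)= -875/ 72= -12.15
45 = 45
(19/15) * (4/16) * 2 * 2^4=152/15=10.13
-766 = -766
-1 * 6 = -6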